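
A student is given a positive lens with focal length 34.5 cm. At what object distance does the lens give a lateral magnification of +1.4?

9.86 cm

m = −d_i/d_o ⇒ d_i = −m·d_o.
1/f = 1/d_o + 1/d_i = 1/d_o − 1/(m·d_o) = (1 − 1/m)/d_o, so d_o = f(1 − 1/m) = (34.50)(1 − 1/(+1.4)) = 9.86 cm.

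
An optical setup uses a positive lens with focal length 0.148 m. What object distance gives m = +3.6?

0.107 m

m = −d_i/d_o ⇒ d_i = −m·d_o.
1/f = 1/d_o + 1/d_i = 1/d_o − 1/(m·d_o) = (1 − 1/m)/d_o, so d_o = f(1 − 1/m) = (0.1480)(1 − 1/(+3.6)) = 0.107 m.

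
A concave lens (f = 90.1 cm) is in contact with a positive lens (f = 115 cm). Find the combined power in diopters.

P₁ = 1/f₁ = 1/(-0.901 m) = -1.110 D; P₂ = 1/f₂ = 1/(1.15 m) = +0.8696 D.
For thin lenses in contact, P = P₁ + P₂ = (-1.110) + (+0.8696) = -0.240 D.

P = -0.240 D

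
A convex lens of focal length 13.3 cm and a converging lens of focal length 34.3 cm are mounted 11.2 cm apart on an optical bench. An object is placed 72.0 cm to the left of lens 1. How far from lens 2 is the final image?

4.45 cm

Lens 1: 1/d_i1 = 1/f₁ − 1/d_o1 = 1/(13.3) − 1/(72.0) = 0.06130, so d_i1 = 16.31 cm.
The intermediate image is 16.31 cm to the right of lens 1, which lies 5.110 cm to the right of lens 2 — a virtual object — so d_o2 = −5.110 cm.
Lens 2: 1/d_i2 = 1/f₂ − 1/d_o2 = 1/(34.3) − 1/(-5.110) = 0.2248, so d_i2 = 4.45 cm.
The final image is real, 4.45 cm to the right of lens 2 (overall magnification ≈ -0.20).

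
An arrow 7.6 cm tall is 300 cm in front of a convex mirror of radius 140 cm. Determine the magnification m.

m = +0.189

f = R/2 = 140/2 = 70.00 cm; for a convex mirror, f = -70.00 cm.
1/d_i = 1/f − 1/d_o = 1/(-70.00) − 1/(300) = -0.01762, so d_i = -56.76 cm.
m = −d_i/d_o = −(-56.76)/(300) = +0.189.
The image is virtual, upright and reduced, behind the mirror.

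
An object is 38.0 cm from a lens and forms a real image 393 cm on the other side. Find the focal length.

f = 34.6 cm (converging)

Real image ⇒ d_i = +393 cm.
1/f = 1/d_o + 1/d_i = 1/(38.0) + 1/(393) = 0.02886, so f = 34.6 cm.
Since f is positive, the lens is converging.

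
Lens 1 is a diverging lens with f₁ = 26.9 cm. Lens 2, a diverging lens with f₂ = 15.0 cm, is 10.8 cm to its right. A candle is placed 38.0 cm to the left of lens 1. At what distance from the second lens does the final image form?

Lens 1 is diverging, so f₁ = −26.9 cm.
Lens 1: 1/d_i1 = 1/f₁ − 1/d_o1 = 1/(-26.9) − 1/(38.0) = -0.06349, so d_i1 = -15.75 cm.
The intermediate image is 15.75 cm to the left of lens 1 (virtual), which is 10.8 − (-15.75) = 26.55 cm to the left of lens 2, so d_o2 = +26.55 cm.
Lens 2 is diverging, so f₂ = −15.0 cm.
Lens 2: 1/d_i2 = 1/f₂ − 1/d_o2 = 1/(-15.0) − 1/(26.55) = -0.1043, so d_i2 = -9.58 cm.
The final image is virtual, 9.58 cm to the left of lens 2 (overall magnification ≈ 0.15).

9.58 cm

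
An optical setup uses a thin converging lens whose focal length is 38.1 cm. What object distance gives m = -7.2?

m = −d_i/d_o ⇒ d_i = −m·d_o.
1/f = 1/d_o + 1/d_i = 1/d_o − 1/(m·d_o) = (1 − 1/m)/d_o, so d_o = f(1 − 1/m) = (38.10)(1 − 1/(-7.2)) = 43.4 cm.

43.4 cm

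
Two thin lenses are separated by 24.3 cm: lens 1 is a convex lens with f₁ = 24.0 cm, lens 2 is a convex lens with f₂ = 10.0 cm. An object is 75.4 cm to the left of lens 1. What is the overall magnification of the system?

Lens 1: 1/d_i1 = 1/(24.0) − 1/(75.4) = 0.02840, so d_i1 = 35.21 cm; m₁ = −d_i1/d_o1 = -0.4670.
d_o2 = 24.3 − (35.21) = -10.91 cm (virtual object).
Lens 2: 1/d_i2 = 1/(10.0) − 1/(-10.91) = 0.1917, so d_i2 = 5.218 cm; m₂ = −d_i2/d_o2 = +0.4782.
m = m₁·m₂ = (-0.4670)(+0.4782) = -0.223.

m = -0.223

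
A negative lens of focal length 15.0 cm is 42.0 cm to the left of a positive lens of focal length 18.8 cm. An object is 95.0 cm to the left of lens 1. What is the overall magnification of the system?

f₁ = −15.0 cm (diverging).
Lens 1: 1/d_i1 = 1/(-15.0) − 1/(95.0) = -0.07719, so d_i1 = -12.95 cm; m₁ = −d_i1/d_o1 = +0.1363.
d_o2 = 42.0 − (-12.95) = 54.95 cm.
Lens 2: 1/d_i2 = 1/(18.8) − 1/(54.95) = 0.03499, so d_i2 = 28.58 cm; m₂ = −d_i2/d_o2 = -0.5201.
m = m₁·m₂ = (+0.1363)(-0.5201) = -0.0709.

m = -0.0709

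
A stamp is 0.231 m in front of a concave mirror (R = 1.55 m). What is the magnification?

m = +1.42

f = R/2 = 1.55/2 = 0.7750 m.
1/d_i = 1/f − 1/d_o = 1/(0.7750) − 1/(0.231) = -3.039, so d_i = -0.3291 m.
m = −d_i/d_o = −(-0.3291)/(0.231) = +1.42.
The image is virtual, upright and enlarged, behind the mirror.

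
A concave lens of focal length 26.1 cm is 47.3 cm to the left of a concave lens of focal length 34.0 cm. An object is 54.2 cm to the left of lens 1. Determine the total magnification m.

m = +0.112

f₁ = −26.1 cm (diverging).
Lens 1: 1/d_i1 = 1/(-26.1) − 1/(54.2) = -0.05676, so d_i1 = -17.62 cm; m₁ = −d_i1/d_o1 = +0.3251.
d_o2 = 47.3 − (-17.62) = 64.92 cm.
f₂ = −34.0 cm (diverging).
Lens 2: 1/d_i2 = 1/(-34.0) − 1/(64.92) = -0.04482, so d_i2 = -22.31 cm; m₂ = −d_i2/d_o2 = +0.3437.
m = m₁·m₂ = (+0.3251)(+0.3437) = +0.112.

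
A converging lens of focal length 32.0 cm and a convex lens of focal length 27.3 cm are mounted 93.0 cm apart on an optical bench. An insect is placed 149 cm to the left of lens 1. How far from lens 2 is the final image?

Lens 1: 1/d_i1 = 1/f₁ − 1/d_o1 = 1/(32.0) − 1/(149) = 0.02454, so d_i1 = 40.75 cm.
The intermediate image is 40.75 cm to the right of lens 1, which is 93.0 − (40.75) = 52.25 cm to the left of lens 2, so d_o2 = +52.25 cm.
Lens 2: 1/d_i2 = 1/f₂ − 1/d_o2 = 1/(27.3) − 1/(52.25) = 0.01749, so d_i2 = 57.2 cm.
The final image is real, 57.2 cm to the right of lens 2 (overall magnification ≈ 0.30).

57.2 cm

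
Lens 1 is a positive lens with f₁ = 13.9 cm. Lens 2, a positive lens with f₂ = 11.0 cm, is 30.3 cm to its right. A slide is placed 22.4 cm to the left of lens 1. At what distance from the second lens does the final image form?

Lens 1: 1/d_i1 = 1/f₁ − 1/d_o1 = 1/(13.9) − 1/(22.4) = 0.02730, so d_i1 = 36.63 cm.
The intermediate image is 36.63 cm to the right of lens 1, which lies 6.330 cm to the right of lens 2 — a virtual object — so d_o2 = −6.330 cm.
Lens 2: 1/d_i2 = 1/f₂ − 1/d_o2 = 1/(11.0) − 1/(-6.330) = 0.2489, so d_i2 = 4.02 cm.
The final image is real, 4.02 cm to the right of lens 2 (overall magnification ≈ -1.0).

4.02 cm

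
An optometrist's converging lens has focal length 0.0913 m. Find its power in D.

P = 1/f = 1/(0.0913 m) = +11.0 D.

P = +11.0 D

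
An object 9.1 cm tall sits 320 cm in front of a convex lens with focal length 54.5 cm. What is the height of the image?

1/d_i = 1/f − 1/d_o = 1/(54.50) − 1/(320) = 0.01522, so d_i = 65.69 cm.
m = −d_i/d_o = -0.2053.
|h_i| = |m|·h_o = 0.2053 × 9.1 = 1.87 cm. The image is real, inverted and reduced, on the far side of the lens.

1.87 cm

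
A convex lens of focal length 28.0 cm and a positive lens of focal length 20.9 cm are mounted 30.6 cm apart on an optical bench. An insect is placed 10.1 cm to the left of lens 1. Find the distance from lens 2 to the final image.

38.0 cm

Lens 1: 1/d_i1 = 1/f₁ − 1/d_o1 = 1/(28.0) − 1/(10.1) = -0.06330, so d_i1 = -15.80 cm.
The intermediate image is 15.80 cm to the left of lens 1 (virtual), which is 30.6 − (-15.80) = 46.40 cm to the left of lens 2, so d_o2 = +46.40 cm.
Lens 2: 1/d_i2 = 1/f₂ − 1/d_o2 = 1/(20.9) − 1/(46.40) = 0.02630, so d_i2 = 38.0 cm.
The final image is real, 38.0 cm to the right of lens 2 (overall magnification ≈ -1.3).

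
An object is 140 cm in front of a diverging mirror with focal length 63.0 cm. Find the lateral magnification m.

For a diverging mirror, f = -63.0 cm.
1/d_i = 1/f − 1/d_o = 1/(-63.00) − 1/(140) = -0.02302, so d_i = -43.45 cm.
m = −d_i/d_o = −(-43.45)/(140) = +0.310.
The image is virtual, upright and reduced, behind the mirror.

m = +0.310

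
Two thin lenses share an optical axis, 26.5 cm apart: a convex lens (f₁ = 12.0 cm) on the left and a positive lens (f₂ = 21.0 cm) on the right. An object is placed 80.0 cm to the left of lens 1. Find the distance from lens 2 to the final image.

Lens 1: 1/d_i1 = 1/f₁ − 1/d_o1 = 1/(12.0) − 1/(80.0) = 0.07083, so d_i1 = 14.12 cm.
The intermediate image is 14.12 cm to the right of lens 1, which is 26.5 − (14.12) = 12.38 cm to the left of lens 2, so d_o2 = +12.38 cm.
Lens 2: 1/d_i2 = 1/f₂ − 1/d_o2 = 1/(21.0) − 1/(12.38) = -0.03316, so d_i2 = -30.2 cm.
The final image is virtual, 30.2 cm to the left of lens 2 (overall magnification ≈ -0.43).

30.2 cm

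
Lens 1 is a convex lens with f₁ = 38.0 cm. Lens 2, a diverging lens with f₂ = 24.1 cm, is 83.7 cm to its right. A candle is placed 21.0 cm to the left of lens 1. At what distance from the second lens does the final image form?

Lens 1: 1/d_i1 = 1/f₁ − 1/d_o1 = 1/(38.0) − 1/(21.0) = -0.02130, so d_i1 = -46.94 cm.
The intermediate image is 46.94 cm to the left of lens 1 (virtual), which is 83.7 − (-46.94) = 130.6 cm to the left of lens 2, so d_o2 = +130.6 cm.
Lens 2 is diverging, so f₂ = −24.1 cm.
Lens 2: 1/d_i2 = 1/f₂ − 1/d_o2 = 1/(-24.1) − 1/(130.6) = -0.04915, so d_i2 = -20.3 cm.
The final image is virtual, 20.3 cm to the left of lens 2 (overall magnification ≈ 0.35).

20.3 cm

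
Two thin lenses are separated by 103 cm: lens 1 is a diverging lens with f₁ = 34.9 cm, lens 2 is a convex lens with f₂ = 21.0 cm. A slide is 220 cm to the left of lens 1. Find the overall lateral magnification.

m = -0.0256

f₁ = −34.9 cm (diverging).
Lens 1: 1/d_i1 = 1/(-34.9) − 1/(220) = -0.03320, so d_i1 = -30.12 cm; m₁ = −d_i1/d_o1 = +0.1369.
d_o2 = 103 − (-30.12) = 133.1 cm.
Lens 2: 1/d_i2 = 1/(21.0) − 1/(133.1) = 0.04011, so d_i2 = 24.93 cm; m₂ = −d_i2/d_o2 = -0.1873.
m = m₁·m₂ = (+0.1369)(-0.1873) = -0.0256.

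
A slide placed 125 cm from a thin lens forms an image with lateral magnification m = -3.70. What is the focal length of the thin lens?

f = 98.4 cm (converging)

m = −d_i/d_o ⇒ d_i = −m·d_o = −(-3.70)·(125) = 462.5 cm.
1/f = 1/d_o + 1/d_i = 1/(125) + 1/(462.5) = 0.01016, so f = 98.4 cm.
Since f is positive, the thin lens is converging.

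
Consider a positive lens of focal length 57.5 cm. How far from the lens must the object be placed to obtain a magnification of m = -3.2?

75.5 cm

m = −d_i/d_o ⇒ d_i = −m·d_o.
1/f = 1/d_o + 1/d_i = 1/d_o − 1/(m·d_o) = (1 − 1/m)/d_o, so d_o = f(1 − 1/m) = (57.50)(1 − 1/(-3.2)) = 75.5 cm.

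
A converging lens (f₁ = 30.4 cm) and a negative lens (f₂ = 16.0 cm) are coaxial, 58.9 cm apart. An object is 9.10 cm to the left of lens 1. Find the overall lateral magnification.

m = +0.260

Lens 1: 1/d_i1 = 1/(30.4) − 1/(9.10) = -0.07700, so d_i1 = -12.99 cm; m₁ = −d_i1/d_o1 = +1.427.
d_o2 = 58.9 − (-12.99) = 71.89 cm.
f₂ = −16.0 cm (diverging).
Lens 2: 1/d_i2 = 1/(-16.0) − 1/(71.89) = -0.07641, so d_i2 = -13.09 cm; m₂ = −d_i2/d_o2 = +0.1820.
m = m₁·m₂ = (+1.427)(+0.1820) = +0.260.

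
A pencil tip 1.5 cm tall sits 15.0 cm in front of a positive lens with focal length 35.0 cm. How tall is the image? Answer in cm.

1/d_i = 1/f − 1/d_o = 1/(35.00) − 1/(15.0) = -0.03810, so d_i = -26.25 cm.
m = −d_i/d_o = +1.750.
|h_i| = |m|·h_o = 1.750 × 1.5 = 2.62 cm. The image is virtual, upright and enlarged, on the same side as the object.

2.62 cm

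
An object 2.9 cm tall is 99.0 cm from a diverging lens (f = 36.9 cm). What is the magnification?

For a diverging lens, f = -36.9 cm.
1/d_i = 1/f − 1/d_o = 1/(-36.90) − 1/(99.0) = -0.03720, so d_i = -26.88 cm.
m = −d_i/d_o = −(-26.88)/(99.0) = +0.272.
The image is virtual, upright and reduced, on the same side as the object.

m = +0.272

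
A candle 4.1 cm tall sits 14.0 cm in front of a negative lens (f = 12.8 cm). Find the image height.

1.96 cm

For a negative lens, f = -12.8 cm.
1/d_i = 1/f − 1/d_o = 1/(-12.80) − 1/(14.0) = -0.1496, so d_i = -6.687 cm.
m = −d_i/d_o = +0.4776.
|h_i| = |m|·h_o = 0.4776 × 4.1 = 1.96 cm. The image is virtual, upright and reduced, on the same side as the object.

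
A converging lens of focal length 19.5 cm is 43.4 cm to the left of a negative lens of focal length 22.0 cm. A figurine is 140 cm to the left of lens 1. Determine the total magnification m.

Lens 1: 1/d_i1 = 1/(19.5) − 1/(140) = 0.04414, so d_i1 = 22.66 cm; m₁ = −d_i1/d_o1 = -0.1619.
d_o2 = 43.4 − (22.66) = 20.74 cm.
f₂ = −22.0 cm (diverging).
Lens 2: 1/d_i2 = 1/(-22.0) − 1/(20.74) = -0.09367, so d_i2 = -10.68 cm; m₂ = −d_i2/d_o2 = +0.5147.
m = m₁·m₂ = (-0.1619)(+0.5147) = -0.0833.

m = -0.0833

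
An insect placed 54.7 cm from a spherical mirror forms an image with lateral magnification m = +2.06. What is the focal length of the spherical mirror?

m = −d_i/d_o ⇒ d_i = −m·d_o = −(+2.06)·(54.7) = -112.7 cm.
1/f = 1/d_o + 1/d_i = 1/(54.7) + 1/(-112.7) = 0.009408, so f = 106 cm.
Since f is positive, the spherical mirror is concave.

f = 106 cm (concave)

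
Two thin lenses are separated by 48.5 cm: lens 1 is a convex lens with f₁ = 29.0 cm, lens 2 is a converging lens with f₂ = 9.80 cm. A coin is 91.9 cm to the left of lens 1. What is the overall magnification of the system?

m = -1.23

Lens 1: 1/d_i1 = 1/(29.0) − 1/(91.9) = 0.02360, so d_i1 = 42.37 cm; m₁ = −d_i1/d_o1 = -0.4610.
d_o2 = 48.5 − (42.37) = 6.130 cm.
Lens 2: 1/d_i2 = 1/(9.80) − 1/(6.130) = -0.06109, so d_i2 = -16.37 cm; m₂ = −d_i2/d_o2 = +2.670.
m = m₁·m₂ = (-0.4610)(+2.670) = -1.23.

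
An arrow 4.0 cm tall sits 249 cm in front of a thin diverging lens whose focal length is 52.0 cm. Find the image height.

0.691 cm

For a diverging lens, f = -52.0 cm.
1/d_i = 1/f − 1/d_o = 1/(-52.00) − 1/(249) = -0.02325, so d_i = -43.02 cm.
m = −d_i/d_o = +0.1728.
|h_i| = |m|·h_o = 0.1728 × 4.0 = 0.691 cm. The image is virtual, upright and reduced, on the same side as the object.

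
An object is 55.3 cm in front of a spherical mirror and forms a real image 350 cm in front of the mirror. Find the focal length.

f = 47.8 cm (concave)

Real image ⇒ d_i = +350 cm.
1/f = 1/d_o + 1/d_i = 1/(55.3) + 1/(350) = 0.02094, so f = 47.8 cm.
Since f is positive, the spherical mirror is concave.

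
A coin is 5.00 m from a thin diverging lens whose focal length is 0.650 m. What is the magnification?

For a diverging lens, f = -0.650 m.
1/d_i = 1/f − 1/d_o = 1/(-0.6500) − 1/(5.00) = -1.738, so d_i = -0.5752 m.
m = −d_i/d_o = −(-0.5752)/(5.00) = +0.115.
The image is virtual, upright and reduced, on the same side as the object.

m = +0.115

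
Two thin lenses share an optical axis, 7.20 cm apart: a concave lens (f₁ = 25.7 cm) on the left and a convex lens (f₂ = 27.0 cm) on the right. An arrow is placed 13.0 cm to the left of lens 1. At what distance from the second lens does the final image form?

Lens 1 is diverging, so f₁ = −25.7 cm.
Lens 1: 1/d_i1 = 1/f₁ − 1/d_o1 = 1/(-25.7) − 1/(13.0) = -0.1158, so d_i1 = -8.633 cm.
The intermediate image is 8.633 cm to the left of lens 1 (virtual), which is 7.20 − (-8.633) = 15.83 cm to the left of lens 2, so d_o2 = +15.83 cm.
Lens 2: 1/d_i2 = 1/f₂ − 1/d_o2 = 1/(27.0) − 1/(15.83) = -0.02613, so d_i2 = -38.3 cm.
The final image is virtual, 38.3 cm to the left of lens 2 (overall magnification ≈ 1.6).

38.3 cm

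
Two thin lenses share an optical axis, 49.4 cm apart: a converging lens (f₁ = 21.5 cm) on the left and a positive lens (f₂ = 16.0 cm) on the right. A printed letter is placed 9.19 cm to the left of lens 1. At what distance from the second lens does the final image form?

Lens 1: 1/d_i1 = 1/f₁ − 1/d_o1 = 1/(21.5) − 1/(9.19) = -0.06230, so d_i1 = -16.05 cm.
The intermediate image is 16.05 cm to the left of lens 1 (virtual), which is 49.4 − (-16.05) = 65.45 cm to the left of lens 2, so d_o2 = +65.45 cm.
Lens 2: 1/d_i2 = 1/f₂ − 1/d_o2 = 1/(16.0) − 1/(65.45) = 0.04722, so d_i2 = 21.2 cm.
The final image is real, 21.2 cm to the right of lens 2 (overall magnification ≈ -0.57).

21.2 cm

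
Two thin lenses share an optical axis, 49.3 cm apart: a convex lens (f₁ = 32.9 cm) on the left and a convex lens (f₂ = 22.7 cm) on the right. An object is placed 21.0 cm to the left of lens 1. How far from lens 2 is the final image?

Lens 1: 1/d_i1 = 1/f₁ − 1/d_o1 = 1/(32.9) − 1/(21.0) = -0.01722, so d_i1 = -58.06 cm.
The intermediate image is 58.06 cm to the left of lens 1 (virtual), which is 49.3 − (-58.06) = 107.4 cm to the left of lens 2, so d_o2 = +107.4 cm.
Lens 2: 1/d_i2 = 1/f₂ − 1/d_o2 = 1/(22.7) − 1/(107.4) = 0.03474, so d_i2 = 28.8 cm.
The final image is real, 28.8 cm to the right of lens 2 (overall magnification ≈ -0.74).

28.8 cm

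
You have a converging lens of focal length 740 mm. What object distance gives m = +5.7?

m = −d_i/d_o ⇒ d_i = −m·d_o.
1/f = 1/d_o + 1/d_i = 1/d_o − 1/(m·d_o) = (1 − 1/m)/d_o, so d_o = f(1 − 1/m) = (740.0)(1 − 1/(+5.7)) = 610 mm.

610 mm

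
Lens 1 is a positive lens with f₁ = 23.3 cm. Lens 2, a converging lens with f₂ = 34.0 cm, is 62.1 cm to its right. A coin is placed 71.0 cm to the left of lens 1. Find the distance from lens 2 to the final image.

Lens 1: 1/d_i1 = 1/f₁ − 1/d_o1 = 1/(23.3) − 1/(71.0) = 0.02883, so d_i1 = 34.68 cm.
The intermediate image is 34.68 cm to the right of lens 1, which is 62.1 − (34.68) = 27.42 cm to the left of lens 2, so d_o2 = +27.42 cm.
Lens 2: 1/d_i2 = 1/f₂ − 1/d_o2 = 1/(34.0) − 1/(27.42) = -0.007058, so d_i2 = -142 cm.
The final image is virtual, 142 cm to the left of lens 2 (overall magnification ≈ -2.5).

142 cm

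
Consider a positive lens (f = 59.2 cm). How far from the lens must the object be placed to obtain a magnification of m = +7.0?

50.7 cm

m = −d_i/d_o ⇒ d_i = −m·d_o.
1/f = 1/d_o + 1/d_i = 1/d_o − 1/(m·d_o) = (1 − 1/m)/d_o, so d_o = f(1 − 1/m) = (59.20)(1 − 1/(+7.0)) = 50.7 cm.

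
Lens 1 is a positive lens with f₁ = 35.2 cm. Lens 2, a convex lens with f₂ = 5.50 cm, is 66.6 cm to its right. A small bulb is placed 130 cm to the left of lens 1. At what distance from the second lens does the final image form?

Lens 1: 1/d_i1 = 1/f₁ − 1/d_o1 = 1/(35.2) − 1/(130) = 0.02072, so d_i1 = 48.27 cm.
The intermediate image is 48.27 cm to the right of lens 1, which is 66.6 − (48.27) = 18.33 cm to the left of lens 2, so d_o2 = +18.33 cm.
Lens 2: 1/d_i2 = 1/f₂ − 1/d_o2 = 1/(5.50) − 1/(18.33) = 0.1273, so d_i2 = 7.86 cm.
The final image is real, 7.86 cm to the right of lens 2 (overall magnification ≈ 0.16).

7.86 cm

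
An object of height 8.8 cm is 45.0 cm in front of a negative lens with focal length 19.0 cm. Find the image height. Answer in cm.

2.61 cm

For a negative lens, f = -19.0 cm.
1/d_i = 1/f − 1/d_o = 1/(-19.00) − 1/(45.0) = -0.07485, so d_i = -13.36 cm.
m = −d_i/d_o = +0.2969.
|h_i| = |m|·h_o = 0.2969 × 8.8 = 2.61 cm. The image is virtual, upright and reduced, on the same side as the object.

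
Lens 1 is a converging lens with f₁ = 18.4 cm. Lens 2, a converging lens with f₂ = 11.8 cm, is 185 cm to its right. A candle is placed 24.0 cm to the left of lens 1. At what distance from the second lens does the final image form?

13.3 cm

Lens 1: 1/d_i1 = 1/f₁ − 1/d_o1 = 1/(18.4) − 1/(24.0) = 0.01268, so d_i1 = 78.86 cm.
The intermediate image is 78.86 cm to the right of lens 1, which is 185 − (78.86) = 106.1 cm to the left of lens 2, so d_o2 = +106.1 cm.
Lens 2: 1/d_i2 = 1/f₂ − 1/d_o2 = 1/(11.8) − 1/(106.1) = 0.07532, so d_i2 = 13.3 cm.
The final image is real, 13.3 cm to the right of lens 2 (overall magnification ≈ 0.41).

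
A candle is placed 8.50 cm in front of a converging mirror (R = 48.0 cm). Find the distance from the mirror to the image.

f = R/2 = 48.0/2 = 24.00 cm.
Mirror equation: 1/q = 1/f − 1/p = 1/(24.00) − 1/(8.50) = 0.04167 − 0.1176 = -0.07598, so q = -13.2 cm.
The image is virtual, upright and enlarged, behind the mirror.

13.2 cm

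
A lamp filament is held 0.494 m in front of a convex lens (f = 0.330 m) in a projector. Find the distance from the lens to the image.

Thin-lens equation: 1/d_i = 1/f − 1/d_o = 1/(0.3300) − 1/(0.494) = 3.030 − 2.024 = 1.006, so d_i = 0.994 m.
The image is real, inverted and enlarged, on the far side of the lens.

0.994 m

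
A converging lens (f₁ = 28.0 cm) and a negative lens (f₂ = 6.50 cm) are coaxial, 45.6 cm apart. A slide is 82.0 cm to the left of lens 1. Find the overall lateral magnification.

m = -0.352

Lens 1: 1/d_i1 = 1/(28.0) − 1/(82.0) = 0.02352, so d_i1 = 42.52 cm; m₁ = −d_i1/d_o1 = -0.5185.
d_o2 = 45.6 − (42.52) = 3.080 cm.
f₂ = −6.50 cm (diverging).
Lens 2: 1/d_i2 = 1/(-6.50) − 1/(3.080) = -0.4785, so d_i2 = -2.090 cm; m₂ = −d_i2/d_o2 = +0.6785.
m = m₁·m₂ = (-0.5185)(+0.6785) = -0.352.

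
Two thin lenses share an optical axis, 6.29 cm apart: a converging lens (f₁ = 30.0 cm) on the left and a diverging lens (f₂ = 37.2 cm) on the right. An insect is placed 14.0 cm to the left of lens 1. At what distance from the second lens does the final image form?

Lens 1: 1/d_i1 = 1/f₁ − 1/d_o1 = 1/(30.0) − 1/(14.0) = -0.03810, so d_i1 = -26.25 cm.
The intermediate image is 26.25 cm to the left of lens 1 (virtual), which is 6.29 − (-26.25) = 32.54 cm to the left of lens 2, so d_o2 = +32.54 cm.
Lens 2 is diverging, so f₂ = −37.2 cm.
Lens 2: 1/d_i2 = 1/f₂ − 1/d_o2 = 1/(-37.2) − 1/(32.54) = -0.05761, so d_i2 = -17.4 cm.
The final image is virtual, 17.4 cm to the left of lens 2 (overall magnification ≈ 1.0).

17.4 cm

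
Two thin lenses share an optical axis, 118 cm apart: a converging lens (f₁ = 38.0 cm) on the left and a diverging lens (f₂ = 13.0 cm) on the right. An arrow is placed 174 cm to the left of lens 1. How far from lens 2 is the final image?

10.9 cm

Lens 1: 1/d_i1 = 1/f₁ − 1/d_o1 = 1/(38.0) − 1/(174) = 0.02057, so d_i1 = 48.62 cm.
The intermediate image is 48.62 cm to the right of lens 1, which is 118 − (48.62) = 69.38 cm to the left of lens 2, so d_o2 = +69.38 cm.
Lens 2 is diverging, so f₂ = −13.0 cm.
Lens 2: 1/d_i2 = 1/f₂ − 1/d_o2 = 1/(-13.0) − 1/(69.38) = -0.09134, so d_i2 = -10.9 cm.
The final image is virtual, 10.9 cm to the left of lens 2 (overall magnification ≈ -0.044).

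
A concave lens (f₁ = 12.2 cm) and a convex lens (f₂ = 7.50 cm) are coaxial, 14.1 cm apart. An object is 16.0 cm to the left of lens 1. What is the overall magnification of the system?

m = -0.240

f₁ = −12.2 cm (diverging).
Lens 1: 1/d_i1 = 1/(-12.2) − 1/(16.0) = -0.1445, so d_i1 = -6.922 cm; m₁ = −d_i1/d_o1 = +0.4326.
d_o2 = 14.1 − (-6.922) = 21.02 cm.
Lens 2: 1/d_i2 = 1/(7.50) − 1/(21.02) = 0.08576, so d_i2 = 11.66 cm; m₂ = −d_i2/d_o2 = -0.5547.
m = m₁·m₂ = (+0.4326)(-0.5547) = -0.240.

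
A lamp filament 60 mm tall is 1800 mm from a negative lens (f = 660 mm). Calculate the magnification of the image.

For a negative lens, f = -660 mm.
1/d_i = 1/f − 1/d_o = 1/(-660.0) − 1/(1800) = -0.002071, so d_i = -482.9 mm.
m = −d_i/d_o = −(-482.9)/(1800) = +0.268.
The image is virtual, upright and reduced, on the same side as the object.

m = +0.268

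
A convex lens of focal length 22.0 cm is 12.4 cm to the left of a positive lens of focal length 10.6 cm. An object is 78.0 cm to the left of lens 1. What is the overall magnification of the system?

m = -0.144

Lens 1: 1/d_i1 = 1/(22.0) − 1/(78.0) = 0.03263, so d_i1 = 30.64 cm; m₁ = −d_i1/d_o1 = -0.3928.
d_o2 = 12.4 − (30.64) = -18.24 cm (virtual object).
Lens 2: 1/d_i2 = 1/(10.6) − 1/(-18.24) = 0.1492, so d_i2 = 6.704 cm; m₂ = −d_i2/d_o2 = +0.3675.
m = m₁·m₂ = (-0.3928)(+0.3675) = -0.144.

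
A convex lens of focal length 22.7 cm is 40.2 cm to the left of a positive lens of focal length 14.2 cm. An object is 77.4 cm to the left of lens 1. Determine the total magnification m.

Lens 1: 1/d_i1 = 1/(22.7) − 1/(77.4) = 0.03113, so d_i1 = 32.12 cm; m₁ = −d_i1/d_o1 = -0.4150.
d_o2 = 40.2 − (32.12) = 8.080 cm.
Lens 2: 1/d_i2 = 1/(14.2) − 1/(8.080) = -0.05334, so d_i2 = -18.75 cm; m₂ = −d_i2/d_o2 = +2.320.
m = m₁·m₂ = (-0.4150)(+2.320) = -0.963.

m = -0.963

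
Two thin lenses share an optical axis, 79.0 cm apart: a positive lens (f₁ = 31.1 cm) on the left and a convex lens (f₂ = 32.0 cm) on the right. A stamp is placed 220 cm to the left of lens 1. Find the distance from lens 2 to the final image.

127 cm

Lens 1: 1/d_i1 = 1/f₁ − 1/d_o1 = 1/(31.1) − 1/(220) = 0.02761, so d_i1 = 36.22 cm.
The intermediate image is 36.22 cm to the right of lens 1, which is 79.0 − (36.22) = 42.78 cm to the left of lens 2, so d_o2 = +42.78 cm.
Lens 2: 1/d_i2 = 1/f₂ − 1/d_o2 = 1/(32.0) − 1/(42.78) = 0.007875, so d_i2 = 127 cm.
The final image is real, 127 cm to the right of lens 2 (overall magnification ≈ 0.49).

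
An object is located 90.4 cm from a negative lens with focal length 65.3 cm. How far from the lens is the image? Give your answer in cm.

For a negative lens, f = -65.3 cm.
Lens equation: 1/q = 1/f − 1/p = 1/(-65.30) − 1/(90.4) = -0.01531 − 0.01106 = -0.02638, so q = -37.9 cm.
The image is virtual, upright and reduced, on the same side as the object.

37.9 cm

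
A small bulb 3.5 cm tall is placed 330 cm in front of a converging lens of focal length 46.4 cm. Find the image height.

1/d_i = 1/f − 1/d_o = 1/(46.40) − 1/(330) = 0.01852, so d_i = 53.99 cm.
m = −d_i/d_o = -0.1636.
|h_i| = |m|·h_o = 0.1636 × 3.5 = 0.573 cm. The image is real, inverted and reduced, on the far side of the lens.

0.573 cm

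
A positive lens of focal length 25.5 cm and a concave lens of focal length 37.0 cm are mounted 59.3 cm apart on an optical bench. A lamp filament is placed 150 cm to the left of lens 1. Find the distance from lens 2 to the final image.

Lens 1: 1/d_i1 = 1/f₁ − 1/d_o1 = 1/(25.5) − 1/(150) = 0.03255, so d_i1 = 30.72 cm.
The intermediate image is 30.72 cm to the right of lens 1, which is 59.3 − (30.72) = 28.58 cm to the left of lens 2, so d_o2 = +28.58 cm.
Lens 2 is diverging, so f₂ = −37.0 cm.
Lens 2: 1/d_i2 = 1/f₂ − 1/d_o2 = 1/(-37.0) − 1/(28.58) = -0.06202, so d_i2 = -16.1 cm.
The final image is virtual, 16.1 cm to the left of lens 2 (overall magnification ≈ -0.12).

16.1 cm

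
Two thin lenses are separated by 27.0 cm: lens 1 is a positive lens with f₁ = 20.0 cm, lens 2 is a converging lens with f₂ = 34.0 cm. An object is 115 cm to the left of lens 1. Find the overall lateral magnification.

Lens 1: 1/d_i1 = 1/(20.0) − 1/(115) = 0.04130, so d_i1 = 24.21 cm; m₁ = −d_i1/d_o1 = -0.2105.
d_o2 = 27.0 − (24.21) = 2.790 cm.
Lens 2: 1/d_i2 = 1/(34.0) − 1/(2.790) = -0.3290, so d_i2 = -3.039 cm; m₂ = −d_i2/d_o2 = +1.089.
m = m₁·m₂ = (-0.2105)(+1.089) = -0.229.

m = -0.229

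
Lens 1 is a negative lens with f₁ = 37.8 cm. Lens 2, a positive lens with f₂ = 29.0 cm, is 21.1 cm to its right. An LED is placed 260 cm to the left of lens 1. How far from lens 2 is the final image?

62.5 cm

Lens 1 is diverging, so f₁ = −37.8 cm.
Lens 1: 1/d_i1 = 1/f₁ − 1/d_o1 = 1/(-37.8) − 1/(260) = -0.03030, so d_i1 = -33.00 cm.
The intermediate image is 33.00 cm to the left of lens 1 (virtual), which is 21.1 − (-33.00) = 54.10 cm to the left of lens 2, so d_o2 = +54.10 cm.
Lens 2: 1/d_i2 = 1/f₂ − 1/d_o2 = 1/(29.0) − 1/(54.10) = 0.01600, so d_i2 = 62.5 cm.
The final image is real, 62.5 cm to the right of lens 2 (overall magnification ≈ -0.15).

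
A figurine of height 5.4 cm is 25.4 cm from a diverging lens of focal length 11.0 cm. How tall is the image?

1.63 cm

For a diverging lens, f = -11.0 cm.
1/d_i = 1/f − 1/d_o = 1/(-11.00) − 1/(25.4) = -0.1303, so d_i = -7.676 cm.
m = −d_i/d_o = +0.3022.
|h_i| = |m|·h_o = 0.3022 × 5.4 = 1.63 cm. The image is virtual, upright and reduced, on the same side as the object.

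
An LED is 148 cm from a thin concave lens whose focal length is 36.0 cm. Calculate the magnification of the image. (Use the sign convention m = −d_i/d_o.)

For a concave lens, f = -36.0 cm.
1/d_i = 1/f − 1/d_o = 1/(-36.00) − 1/(148) = -0.03453, so d_i = -28.96 cm.
m = −d_i/d_o = −(-28.96)/(148) = +0.196.
The image is virtual, upright and reduced, on the same side as the object.

m = +0.196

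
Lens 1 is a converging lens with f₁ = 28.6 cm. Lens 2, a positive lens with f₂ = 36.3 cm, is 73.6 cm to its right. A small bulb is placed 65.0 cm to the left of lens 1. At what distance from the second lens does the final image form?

59.4 cm

Lens 1: 1/d_i1 = 1/f₁ − 1/d_o1 = 1/(28.6) − 1/(65.0) = 0.01958, so d_i1 = 51.07 cm.
The intermediate image is 51.07 cm to the right of lens 1, which is 73.6 − (51.07) = 22.53 cm to the left of lens 2, so d_o2 = +22.53 cm.
Lens 2: 1/d_i2 = 1/f₂ − 1/d_o2 = 1/(36.3) − 1/(22.53) = -0.01684, so d_i2 = -59.4 cm.
The final image is virtual, 59.4 cm to the left of lens 2 (overall magnification ≈ -2.1).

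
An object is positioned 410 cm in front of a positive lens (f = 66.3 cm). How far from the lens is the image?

Lens equation: 1/s_i = 1/f − 1/s_o = 1/(66.30) − 1/(410) = 0.01508 − 0.002439 = 0.01264, so s_i = 79.1 cm.
The image is real, inverted and reduced, on the far side of the lens.

79.1 cm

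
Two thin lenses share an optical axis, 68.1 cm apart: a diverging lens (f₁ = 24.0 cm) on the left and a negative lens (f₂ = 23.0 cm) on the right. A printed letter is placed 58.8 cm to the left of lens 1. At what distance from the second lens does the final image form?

18.1 cm

Lens 1 is diverging, so f₁ = −24.0 cm.
Lens 1: 1/d_i1 = 1/f₁ − 1/d_o1 = 1/(-24.0) − 1/(58.8) = -0.05867, so d_i1 = -17.04 cm.
The intermediate image is 17.04 cm to the left of lens 1 (virtual), which is 68.1 − (-17.04) = 85.14 cm to the left of lens 2, so d_o2 = +85.14 cm.
Lens 2 is diverging, so f₂ = −23.0 cm.
Lens 2: 1/d_i2 = 1/f₂ − 1/d_o2 = 1/(-23.0) − 1/(85.14) = -0.05522, so d_i2 = -18.1 cm.
The final image is virtual, 18.1 cm to the left of lens 2 (overall magnification ≈ 0.062).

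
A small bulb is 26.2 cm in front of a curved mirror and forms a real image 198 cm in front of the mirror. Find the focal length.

Real image ⇒ d_i = +198 cm.
1/f = 1/d_o + 1/d_i = 1/(26.2) + 1/(198) = 0.04322, so f = 23.1 cm.
Since f is positive, the curved mirror is concave.

f = 23.1 cm (concave)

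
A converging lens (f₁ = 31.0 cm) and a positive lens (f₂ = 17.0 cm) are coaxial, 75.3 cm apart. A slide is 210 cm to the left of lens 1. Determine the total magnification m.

Lens 1: 1/d_i1 = 1/(31.0) − 1/(210) = 0.02750, so d_i1 = 36.37 cm; m₁ = −d_i1/d_o1 = -0.1732.
d_o2 = 75.3 − (36.37) = 38.93 cm.
Lens 2: 1/d_i2 = 1/(17.0) − 1/(38.93) = 0.03314, so d_i2 = 30.18 cm; m₂ = −d_i2/d_o2 = -0.7752.
m = m₁·m₂ = (-0.1732)(-0.7752) = +0.134.

m = +0.134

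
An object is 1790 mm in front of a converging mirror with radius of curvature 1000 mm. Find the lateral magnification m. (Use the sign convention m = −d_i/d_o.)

f = R/2 = 1000/2 = 500.0 mm.
1/d_i = 1/f − 1/d_o = 1/(500.0) − 1/(1790) = 0.001441, so d_i = 693.8 mm.
m = −d_i/d_o = −(693.8)/(1790) = -0.388.
The image is real, inverted and reduced, in front of the mirror.

m = -0.388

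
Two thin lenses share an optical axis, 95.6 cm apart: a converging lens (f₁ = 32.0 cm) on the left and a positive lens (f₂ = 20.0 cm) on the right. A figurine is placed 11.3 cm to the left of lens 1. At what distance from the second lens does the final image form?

Lens 1: 1/d_i1 = 1/f₁ − 1/d_o1 = 1/(32.0) − 1/(11.3) = -0.05725, so d_i1 = -17.47 cm.
The intermediate image is 17.47 cm to the left of lens 1 (virtual), which is 95.6 − (-17.47) = 113.1 cm to the left of lens 2, so d_o2 = +113.1 cm.
Lens 2: 1/d_i2 = 1/f₂ − 1/d_o2 = 1/(20.0) − 1/(113.1) = 0.04116, so d_i2 = 24.3 cm.
The final image is real, 24.3 cm to the right of lens 2 (overall magnification ≈ -0.33).

24.3 cm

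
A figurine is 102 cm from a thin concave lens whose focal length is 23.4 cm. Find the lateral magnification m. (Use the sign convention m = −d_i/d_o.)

m = +0.187

For a concave lens, f = -23.4 cm.
1/d_i = 1/f − 1/d_o = 1/(-23.40) − 1/(102) = -0.05254, so d_i = -19.03 cm.
m = −d_i/d_o = −(-19.03)/(102) = +0.187.
The image is virtual, upright and reduced, on the same side as the object.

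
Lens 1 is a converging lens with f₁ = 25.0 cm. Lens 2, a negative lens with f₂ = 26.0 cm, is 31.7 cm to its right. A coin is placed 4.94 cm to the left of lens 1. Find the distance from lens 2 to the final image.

Lens 1: 1/d_i1 = 1/f₁ − 1/d_o1 = 1/(25.0) − 1/(4.94) = -0.1624, so d_i1 = -6.157 cm.
The intermediate image is 6.157 cm to the left of lens 1 (virtual), which is 31.7 − (-6.157) = 37.86 cm to the left of lens 2, so d_o2 = +37.86 cm.
Lens 2 is diverging, so f₂ = −26.0 cm.
Lens 2: 1/d_i2 = 1/f₂ − 1/d_o2 = 1/(-26.0) − 1/(37.86) = -0.06487, so d_i2 = -15.4 cm.
The final image is virtual, 15.4 cm to the left of lens 2 (overall magnification ≈ 0.51).

15.4 cm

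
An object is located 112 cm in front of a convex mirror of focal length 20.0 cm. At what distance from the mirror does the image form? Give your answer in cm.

For a convex mirror, f = -20.0 cm.
Mirror equation: 1/d_i = 1/f − 1/d_o = 1/(-20.00) − 1/(112) = -0.05000 − 0.008929 = -0.05893, so d_i = -17.0 cm.
The image is virtual, upright and reduced, behind the mirror.

17.0 cm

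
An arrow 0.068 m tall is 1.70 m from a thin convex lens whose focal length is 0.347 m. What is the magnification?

1/d_i = 1/f − 1/d_o = 1/(0.3470) − 1/(1.70) = 2.294, so d_i = 0.4360 m.
m = −d_i/d_o = −(0.4360)/(1.70) = -0.256.
The image is real, inverted and reduced, on the far side of the lens.

m = -0.256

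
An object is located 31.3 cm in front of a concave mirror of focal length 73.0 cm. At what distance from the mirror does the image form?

Mirror equation: 1/v = 1/f − 1/u = 1/(73.00) − 1/(31.3) = 0.01370 − 0.03195 = -0.01825, so v = -54.8 cm.
The image is virtual, upright and enlarged, behind the mirror.

54.8 cm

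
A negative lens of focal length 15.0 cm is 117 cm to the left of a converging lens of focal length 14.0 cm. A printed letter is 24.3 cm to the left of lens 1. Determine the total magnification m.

m = -0.0476

f₁ = −15.0 cm (diverging).
Lens 1: 1/d_i1 = 1/(-15.0) − 1/(24.3) = -0.1078, so d_i1 = -9.275 cm; m₁ = −d_i1/d_o1 = +0.3817.
d_o2 = 117 − (-9.275) = 126.3 cm.
Lens 2: 1/d_i2 = 1/(14.0) − 1/(126.3) = 0.06351, so d_i2 = 15.75 cm; m₂ = −d_i2/d_o2 = -0.1247.
m = m₁·m₂ = (+0.3817)(-0.1247) = -0.0476.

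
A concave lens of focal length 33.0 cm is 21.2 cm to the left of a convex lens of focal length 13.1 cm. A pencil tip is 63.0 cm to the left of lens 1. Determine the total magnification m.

f₁ = −33.0 cm (diverging).
Lens 1: 1/d_i1 = 1/(-33.0) − 1/(63.0) = -0.04618, so d_i1 = -21.66 cm; m₁ = −d_i1/d_o1 = +0.3438.
d_o2 = 21.2 − (-21.66) = 42.86 cm.
Lens 2: 1/d_i2 = 1/(13.1) − 1/(42.86) = 0.05300, so d_i2 = 18.87 cm; m₂ = −d_i2/d_o2 = -0.4402.
m = m₁·m₂ = (+0.3438)(-0.4402) = -0.151.

m = -0.151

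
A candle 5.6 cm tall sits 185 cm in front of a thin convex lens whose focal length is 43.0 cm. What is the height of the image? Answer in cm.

1/d_i = 1/f − 1/d_o = 1/(43.00) − 1/(185) = 0.01785, so d_i = 56.02 cm.
m = −d_i/d_o = -0.3028.
|h_i| = |m|·h_o = 0.3028 × 5.6 = 1.70 cm. The image is real, inverted and reduced, on the far side of the lens.

1.70 cm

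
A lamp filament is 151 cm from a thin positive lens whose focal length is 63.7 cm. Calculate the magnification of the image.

m = -0.730

1/d_i = 1/f − 1/d_o = 1/(63.70) − 1/(151) = 0.009076, so d_i = 110.2 cm.
m = −d_i/d_o = −(110.2)/(151) = -0.730.
The image is real, inverted and reduced, on the far side of the lens.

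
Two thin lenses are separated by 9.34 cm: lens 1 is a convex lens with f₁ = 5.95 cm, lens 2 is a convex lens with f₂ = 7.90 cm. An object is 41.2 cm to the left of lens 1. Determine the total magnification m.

Lens 1: 1/d_i1 = 1/(5.95) − 1/(41.2) = 0.1438, so d_i1 = 6.954 cm; m₁ = −d_i1/d_o1 = -0.1688.
d_o2 = 9.34 − (6.954) = 2.386 cm.
Lens 2: 1/d_i2 = 1/(7.90) − 1/(2.386) = -0.2925, so d_i2 = -3.418 cm; m₂ = −d_i2/d_o2 = +1.433.
m = m₁·m₂ = (-0.1688)(+1.433) = -0.242.

m = -0.242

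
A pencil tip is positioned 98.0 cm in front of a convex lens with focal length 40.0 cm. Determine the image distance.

Thin-lens equation: 1/s_i = 1/f − 1/s_o = 1/(40.00) − 1/(98.0) = 0.02500 − 0.01020 = 0.01480, so s_i = 67.6 cm.
The image is real, inverted and reduced, on the far side of the lens.

67.6 cm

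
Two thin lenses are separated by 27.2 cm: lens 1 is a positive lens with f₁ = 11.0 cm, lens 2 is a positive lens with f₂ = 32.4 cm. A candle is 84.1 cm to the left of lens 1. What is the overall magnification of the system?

Lens 1: 1/d_i1 = 1/(11.0) − 1/(84.1) = 0.07902, so d_i1 = 12.66 cm; m₁ = −d_i1/d_o1 = -0.1505.
d_o2 = 27.2 − (12.66) = 14.54 cm.
Lens 2: 1/d_i2 = 1/(32.4) − 1/(14.54) = -0.03791, so d_i2 = -26.38 cm; m₂ = −d_i2/d_o2 = +1.814.
m = m₁·m₂ = (-0.1505)(+1.814) = -0.273.

m = -0.273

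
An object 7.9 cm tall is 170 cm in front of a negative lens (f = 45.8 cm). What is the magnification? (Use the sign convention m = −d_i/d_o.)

For a negative lens, f = -45.8 cm.
1/d_i = 1/f − 1/d_o = 1/(-45.80) − 1/(170) = -0.02772, so d_i = -36.08 cm.
m = −d_i/d_o = −(-36.08)/(170) = +0.212.
The image is virtual, upright and reduced, on the same side as the object.

m = +0.212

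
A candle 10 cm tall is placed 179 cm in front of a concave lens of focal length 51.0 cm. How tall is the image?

2.22 cm

For a concave lens, f = -51.0 cm.
1/d_i = 1/f − 1/d_o = 1/(-51.00) − 1/(179) = -0.02519, so d_i = -39.69 cm.
m = −d_i/d_o = +0.2217.
|h_i| = |m|·h_o = 0.2217 × 10 = 2.22 cm. The image is virtual, upright and reduced, on the same side as the object.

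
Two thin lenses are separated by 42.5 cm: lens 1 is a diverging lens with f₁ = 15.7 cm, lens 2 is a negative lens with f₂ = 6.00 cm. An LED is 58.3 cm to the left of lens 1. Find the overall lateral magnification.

f₁ = −15.7 cm (diverging).
Lens 1: 1/d_i1 = 1/(-15.7) − 1/(58.3) = -0.08085, so d_i1 = -12.37 cm; m₁ = −d_i1/d_o1 = +0.2122.
d_o2 = 42.5 − (-12.37) = 54.87 cm.
f₂ = −6.00 cm (diverging).
Lens 2: 1/d_i2 = 1/(-6.00) − 1/(54.87) = -0.1849, so d_i2 = -5.409 cm; m₂ = −d_i2/d_o2 = +0.09857.
m = m₁·m₂ = (+0.2122)(+0.09857) = +0.0209.

m = +0.0209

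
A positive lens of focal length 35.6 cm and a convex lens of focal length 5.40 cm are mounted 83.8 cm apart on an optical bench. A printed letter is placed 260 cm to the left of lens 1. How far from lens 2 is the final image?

Lens 1: 1/d_i1 = 1/f₁ − 1/d_o1 = 1/(35.6) − 1/(260) = 0.02424, so d_i1 = 41.25 cm.
The intermediate image is 41.25 cm to the right of lens 1, which is 83.8 − (41.25) = 42.55 cm to the left of lens 2, so d_o2 = +42.55 cm.
Lens 2: 1/d_i2 = 1/f₂ − 1/d_o2 = 1/(5.40) − 1/(42.55) = 0.1617, so d_i2 = 6.18 cm.
The final image is real, 6.18 cm to the right of lens 2 (overall magnification ≈ 0.023).

6.18 cm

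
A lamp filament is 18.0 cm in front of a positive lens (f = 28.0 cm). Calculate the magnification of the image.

1/d_i = 1/f − 1/d_o = 1/(28.00) − 1/(18.0) = -0.01984, so d_i = -50.40 cm.
m = −d_i/d_o = −(-50.40)/(18.0) = +2.80.
The image is virtual, upright and enlarged, on the same side as the object.

m = +2.80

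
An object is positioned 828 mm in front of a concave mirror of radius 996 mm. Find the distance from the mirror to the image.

1250 mm

f = R/2 = 996/2 = 498.0 mm.
Mirror equation: 1/q = 1/f − 1/p = 1/(498.0) − 1/(828) = 0.002008 − 0.001208 = 0.0008003, so q = 1250 mm.
The image is real, inverted and enlarged, in front of the mirror.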